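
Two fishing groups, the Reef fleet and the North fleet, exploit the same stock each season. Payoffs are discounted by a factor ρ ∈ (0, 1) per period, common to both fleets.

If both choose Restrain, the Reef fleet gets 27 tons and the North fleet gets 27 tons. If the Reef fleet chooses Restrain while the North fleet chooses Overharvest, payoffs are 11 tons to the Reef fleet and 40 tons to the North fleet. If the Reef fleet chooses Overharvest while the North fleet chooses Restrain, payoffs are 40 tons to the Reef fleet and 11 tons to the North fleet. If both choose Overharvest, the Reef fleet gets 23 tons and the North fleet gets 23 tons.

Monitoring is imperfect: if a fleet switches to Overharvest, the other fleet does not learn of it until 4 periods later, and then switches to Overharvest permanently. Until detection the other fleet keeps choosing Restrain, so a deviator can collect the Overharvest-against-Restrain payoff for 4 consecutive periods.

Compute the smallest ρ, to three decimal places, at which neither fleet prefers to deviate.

A deviator earns 40 for 4 periods, then 23 forever; cooperating earns 27 forever. Multiplying the IC by (1−ρ):
27 ≥ 40(1−ρ^4) + 23ρ^4, so 17·ρ^4 ≥ 13 and ρ^4 ≥ 13/17.
ρ ≥ (13/17)^(1/4) ≈ 0.935.

0.935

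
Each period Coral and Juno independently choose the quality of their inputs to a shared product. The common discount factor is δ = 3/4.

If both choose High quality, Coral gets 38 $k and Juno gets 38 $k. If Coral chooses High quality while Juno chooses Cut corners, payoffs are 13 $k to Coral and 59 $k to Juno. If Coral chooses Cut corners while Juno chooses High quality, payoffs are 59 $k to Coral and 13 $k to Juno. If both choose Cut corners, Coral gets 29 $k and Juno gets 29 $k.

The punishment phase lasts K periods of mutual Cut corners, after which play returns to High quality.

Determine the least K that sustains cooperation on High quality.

Need Σ_{k=1}^{K} δ^k ≥ (59−38)/(38−29) = 2.3333 at δ = 3/4.
At K = 5 the sum is 2.2881 < 2.3333; at K = 6 it is 2.4661 ≥ 2.3333.
So the minimum punishment length is K = 6.

6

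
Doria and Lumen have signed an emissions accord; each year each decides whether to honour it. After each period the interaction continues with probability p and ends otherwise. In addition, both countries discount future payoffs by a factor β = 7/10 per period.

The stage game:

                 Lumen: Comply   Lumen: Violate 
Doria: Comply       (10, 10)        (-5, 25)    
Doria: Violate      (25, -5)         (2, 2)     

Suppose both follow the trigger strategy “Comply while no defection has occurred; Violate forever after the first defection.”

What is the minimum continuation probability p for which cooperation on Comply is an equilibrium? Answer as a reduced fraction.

With continuation probability p and discount β, the effective per-period discount factor is βp.
Grim-trigger IC: βp ≥ (25−10)/(25−2) = 15/23.
So p ≥ (15/23)/(7/10) = 150/161.

150/161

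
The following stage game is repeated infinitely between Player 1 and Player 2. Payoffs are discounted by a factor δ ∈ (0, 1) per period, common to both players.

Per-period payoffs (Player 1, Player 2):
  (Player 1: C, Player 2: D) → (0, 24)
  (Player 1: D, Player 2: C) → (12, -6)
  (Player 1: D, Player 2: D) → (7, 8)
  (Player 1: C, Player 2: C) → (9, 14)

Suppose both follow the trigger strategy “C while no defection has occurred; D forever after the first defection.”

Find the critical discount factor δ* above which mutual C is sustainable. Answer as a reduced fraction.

5/8

Player 1: cooperation gives 9 each period; deviation gives 12 once then 7 forever.
  9/(1−δ) ≥ 12 + 7δ/(1−δ) ⇒ δ ≥ 3/5.
Player 2: cooperation gives 14 each period; deviation gives 24 once then 8 forever.
  δ ≥ 10/16 = 5/8.
Both must hold, so the binding constraint is Player 2's: δ ≥ 5/8.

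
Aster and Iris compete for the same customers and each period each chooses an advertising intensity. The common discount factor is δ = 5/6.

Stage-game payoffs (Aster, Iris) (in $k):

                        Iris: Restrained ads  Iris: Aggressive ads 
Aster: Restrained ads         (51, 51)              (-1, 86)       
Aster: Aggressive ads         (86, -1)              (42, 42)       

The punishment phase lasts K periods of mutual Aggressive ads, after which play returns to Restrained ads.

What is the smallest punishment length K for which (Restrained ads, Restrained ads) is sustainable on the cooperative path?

Need Σ_{k=1}^{K} δ^k ≥ (86−51)/(51−42) = 3.8889 at δ = 5/6.
At K = 8 the sum is 3.8372 < 3.8889; at K = 9 it is 4.0310 ≥ 3.8889.
So the minimum punishment length is K = 9.

9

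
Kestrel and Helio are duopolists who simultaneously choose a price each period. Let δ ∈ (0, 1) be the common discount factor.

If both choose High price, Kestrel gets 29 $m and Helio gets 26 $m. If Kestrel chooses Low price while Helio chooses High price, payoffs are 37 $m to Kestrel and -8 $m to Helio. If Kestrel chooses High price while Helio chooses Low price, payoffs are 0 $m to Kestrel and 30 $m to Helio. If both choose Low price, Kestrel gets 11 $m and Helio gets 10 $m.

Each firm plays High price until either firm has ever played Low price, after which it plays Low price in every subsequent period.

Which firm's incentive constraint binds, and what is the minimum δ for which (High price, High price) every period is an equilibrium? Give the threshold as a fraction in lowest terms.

Kestrel; δ ≥ 4/13

For Kestrel: deviation gain 37−29 = 8, per-period punishment loss 29−11 = 18. IC gives δ ≥ 8/26 = 4/13.
For Helio: gain 4, loss 16 per period, so δ ≥ 4/20 = 1/5.
The tighter constraint is Kestrel's, so cooperation needs δ ≥ 4/13.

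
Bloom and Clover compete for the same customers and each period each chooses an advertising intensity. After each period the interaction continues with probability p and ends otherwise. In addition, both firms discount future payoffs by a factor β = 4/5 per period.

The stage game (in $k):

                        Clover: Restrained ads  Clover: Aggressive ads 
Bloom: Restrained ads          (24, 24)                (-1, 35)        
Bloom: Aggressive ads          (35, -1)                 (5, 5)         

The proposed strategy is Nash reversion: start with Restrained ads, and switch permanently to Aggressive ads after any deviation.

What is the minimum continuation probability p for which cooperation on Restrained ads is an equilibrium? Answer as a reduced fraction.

11/24

With continuation probability p and discount β, the effective per-period discount factor is βp.
Grim-trigger IC: βp ≥ (35−24)/(35−5) = 11/30.
So p ≥ (11/30)/(4/5) = 11/24.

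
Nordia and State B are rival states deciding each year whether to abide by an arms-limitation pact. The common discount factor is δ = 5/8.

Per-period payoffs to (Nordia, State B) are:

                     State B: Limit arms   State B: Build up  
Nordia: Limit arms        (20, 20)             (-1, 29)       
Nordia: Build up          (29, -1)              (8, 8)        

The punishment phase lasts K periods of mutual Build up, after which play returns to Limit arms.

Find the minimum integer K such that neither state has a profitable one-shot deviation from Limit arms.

2

IC: δ(1−δ^K)/(1−δ) ≥ (29−20)/(20−8) = 3/4.
With δ = 5/8: need 1 − δ^K ≥ 3/4·(1−5/8)/(5/8), i.e. δ^K ≤ 0.5500.
Since (5/8)^1 = 0.6250 and (5/8)^2 = 0.3906, the smallest such K is 2.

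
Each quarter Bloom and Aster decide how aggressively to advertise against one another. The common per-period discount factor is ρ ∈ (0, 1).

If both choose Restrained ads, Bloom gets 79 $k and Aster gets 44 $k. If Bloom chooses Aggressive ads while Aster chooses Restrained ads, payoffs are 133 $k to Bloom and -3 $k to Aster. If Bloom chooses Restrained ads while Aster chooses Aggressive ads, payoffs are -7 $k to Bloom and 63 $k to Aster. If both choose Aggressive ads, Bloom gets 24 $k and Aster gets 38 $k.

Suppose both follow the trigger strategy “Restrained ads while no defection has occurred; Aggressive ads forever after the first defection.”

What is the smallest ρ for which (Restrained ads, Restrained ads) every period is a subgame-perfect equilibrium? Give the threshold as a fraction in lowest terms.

19/25

Bloom's threshold: (133−79)/(133−24) = 54/109.
Aster's threshold: (63−44)/(63−38) = 19/25.
54/109 < 19/25, so Aster binds and ρ* = 19/25.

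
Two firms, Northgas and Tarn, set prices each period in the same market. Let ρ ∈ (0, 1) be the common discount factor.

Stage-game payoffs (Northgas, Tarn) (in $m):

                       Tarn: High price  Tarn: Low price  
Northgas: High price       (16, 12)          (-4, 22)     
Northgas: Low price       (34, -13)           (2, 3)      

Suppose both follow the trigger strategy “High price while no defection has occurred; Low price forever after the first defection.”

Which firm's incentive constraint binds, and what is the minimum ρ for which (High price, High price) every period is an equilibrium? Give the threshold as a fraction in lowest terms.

Northgas's threshold: (34−16)/(34−2) = 9/16.
Tarn's threshold: (22−12)/(22−3) = 10/19.
9/16 > 10/19, so Northgas binds and ρ* = 9/16.

Northgas; ρ ≥ 9/16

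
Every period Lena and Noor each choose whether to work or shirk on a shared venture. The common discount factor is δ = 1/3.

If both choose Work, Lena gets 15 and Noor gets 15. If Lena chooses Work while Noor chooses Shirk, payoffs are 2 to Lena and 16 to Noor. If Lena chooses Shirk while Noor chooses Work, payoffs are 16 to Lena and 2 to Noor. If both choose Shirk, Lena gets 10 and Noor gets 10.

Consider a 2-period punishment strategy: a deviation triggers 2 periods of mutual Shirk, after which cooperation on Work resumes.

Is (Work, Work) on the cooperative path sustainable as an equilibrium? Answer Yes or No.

Comparing payoff streams over the 3 periods until play realigns: cooperate → 15(1+δ+…+δ^2); deviate → 16 + 10(δ+…+δ^2).
Cooperation is sustained iff (15−10)(δ+…+δ^2) ≥ 16−15.
δ+…+δ^2 = 1/3·(1−(1/3)^2)/(1−1/3) = 0.4444, and (16−15)/(15−10) = 0.2000.
0.4444 ≥ 0.2000, so cooperation is sustainable.

Yes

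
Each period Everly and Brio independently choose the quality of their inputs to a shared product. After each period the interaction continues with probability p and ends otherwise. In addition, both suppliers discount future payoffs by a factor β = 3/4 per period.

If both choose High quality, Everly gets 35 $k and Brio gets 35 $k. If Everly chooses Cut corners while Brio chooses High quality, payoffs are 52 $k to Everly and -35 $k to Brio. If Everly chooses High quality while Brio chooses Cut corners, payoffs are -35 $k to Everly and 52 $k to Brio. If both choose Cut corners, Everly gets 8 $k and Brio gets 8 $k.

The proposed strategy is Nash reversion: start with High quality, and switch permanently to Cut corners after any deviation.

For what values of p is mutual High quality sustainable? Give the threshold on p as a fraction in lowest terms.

17/33

With continuation probability p and discount β, the effective per-period discount factor is βp.
Grim-trigger IC: βp ≥ (52−35)/(52−8) = 17/44.
So p ≥ (17/44)/(3/4) = 17/33.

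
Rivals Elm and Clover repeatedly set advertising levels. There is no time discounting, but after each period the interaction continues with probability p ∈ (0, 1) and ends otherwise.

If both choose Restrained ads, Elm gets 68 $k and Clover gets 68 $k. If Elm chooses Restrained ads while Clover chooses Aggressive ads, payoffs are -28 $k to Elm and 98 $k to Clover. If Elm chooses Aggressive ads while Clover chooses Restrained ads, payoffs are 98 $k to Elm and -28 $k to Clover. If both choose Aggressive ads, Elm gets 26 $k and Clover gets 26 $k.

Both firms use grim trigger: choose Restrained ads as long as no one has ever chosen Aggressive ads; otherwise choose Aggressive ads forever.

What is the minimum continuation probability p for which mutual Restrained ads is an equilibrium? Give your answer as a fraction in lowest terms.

5/12

With no time discounting, the continuation probability p plays the role of the discount factor.
Grim-trigger IC: 68/(1−p) ≥ 98 + 26p/(1−p) ⇒ p ≥ (98−68)/(98−26) = 5/12.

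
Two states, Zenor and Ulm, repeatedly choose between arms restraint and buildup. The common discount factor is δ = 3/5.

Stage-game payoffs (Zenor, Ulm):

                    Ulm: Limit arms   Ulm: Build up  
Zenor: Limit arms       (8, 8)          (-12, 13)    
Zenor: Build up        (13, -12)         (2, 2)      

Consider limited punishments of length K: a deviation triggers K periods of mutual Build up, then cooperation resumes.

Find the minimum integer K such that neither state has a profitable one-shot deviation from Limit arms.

2

No profitable deviation requires (8−2)(δ+…+δ^K) ≥ 13−8, i.e. δ+…+δ^K ≥ 5/6 ≈ 0.8333.
With δ = 3/5, the partial sums are K=1: 0.6000, K=2: 0.9600.
K = 2 is the first length at which the sum reaches 0.8333.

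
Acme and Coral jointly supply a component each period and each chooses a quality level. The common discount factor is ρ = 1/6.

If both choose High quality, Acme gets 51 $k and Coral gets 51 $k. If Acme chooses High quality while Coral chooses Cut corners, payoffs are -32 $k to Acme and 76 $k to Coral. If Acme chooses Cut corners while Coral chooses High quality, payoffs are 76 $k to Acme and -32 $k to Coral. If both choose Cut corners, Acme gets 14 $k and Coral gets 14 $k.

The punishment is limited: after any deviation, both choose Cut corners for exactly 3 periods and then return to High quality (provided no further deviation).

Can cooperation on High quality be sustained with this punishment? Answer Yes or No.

Comparing payoff streams over the 4 periods until play realigns: cooperate → 51(1+ρ+…+ρ^3); deviate → 76 + 14(ρ+…+ρ^3).
Cooperation is sustained iff (51−14)(ρ+…+ρ^3) ≥ 76−51.
ρ+…+ρ^3 = 1/6·(1−(1/6)^3)/(1−1/6) = 0.1991, and (76−51)/(51−14) = 0.6757.
0.1991 < 0.6757, so cooperation is not sustainable.

No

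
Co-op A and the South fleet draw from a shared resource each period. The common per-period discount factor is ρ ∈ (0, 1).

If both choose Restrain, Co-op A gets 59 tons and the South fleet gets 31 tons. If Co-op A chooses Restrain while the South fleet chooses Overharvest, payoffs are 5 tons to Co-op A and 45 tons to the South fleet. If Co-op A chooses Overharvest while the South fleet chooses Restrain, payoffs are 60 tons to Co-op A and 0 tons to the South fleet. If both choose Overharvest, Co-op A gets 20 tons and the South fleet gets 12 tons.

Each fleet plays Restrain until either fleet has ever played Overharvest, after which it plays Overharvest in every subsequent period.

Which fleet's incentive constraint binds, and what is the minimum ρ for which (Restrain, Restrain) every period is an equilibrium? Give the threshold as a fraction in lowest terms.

the South fleet; ρ ≥ 14/33

Co-op A's threshold: (60−59)/(60−20) = 1/40.
the South fleet's threshold: (45−31)/(45−12) = 14/33.
1/40 < 14/33, so the South fleet binds and ρ* = 14/33.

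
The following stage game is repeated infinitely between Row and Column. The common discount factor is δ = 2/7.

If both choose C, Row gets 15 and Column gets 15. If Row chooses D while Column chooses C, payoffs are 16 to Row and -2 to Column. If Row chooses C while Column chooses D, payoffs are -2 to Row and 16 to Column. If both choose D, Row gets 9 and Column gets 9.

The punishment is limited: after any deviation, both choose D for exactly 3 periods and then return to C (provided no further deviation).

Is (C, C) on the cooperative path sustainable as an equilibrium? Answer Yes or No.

Comparing payoff streams over the 4 periods until play realigns: cooperate → 15(1+δ+…+δ^3); deviate → 16 + 9(δ+…+δ^3).
Cooperation is sustained iff (15−9)(δ+…+δ^3) ≥ 16−15.
δ+…+δ^3 = 2/7·(1−(2/7)^3)/(1−2/7) = 0.3907, and (16−15)/(15−9) = 0.1667.
0.3907 ≥ 0.1667, so cooperation is sustainable.

Yes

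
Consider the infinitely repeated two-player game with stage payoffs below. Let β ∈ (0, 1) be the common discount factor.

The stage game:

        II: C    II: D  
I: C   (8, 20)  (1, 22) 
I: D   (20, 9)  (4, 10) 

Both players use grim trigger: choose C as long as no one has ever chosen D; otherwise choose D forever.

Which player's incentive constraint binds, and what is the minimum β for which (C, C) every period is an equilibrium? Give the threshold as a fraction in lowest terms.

I: cooperation gives 8 each period; deviation gives 20 once then 4 forever.
  8/(1−β) ≥ 20 + 4β/(1−β) ⇒ β ≥ 12/16 = 3/4.
II: cooperation gives 20 each period; deviation gives 22 once then 10 forever.
  β ≥ 2/12 = 1/6.
Both must hold, so the binding constraint is I's: β ≥ 3/4.

I; β ≥ 3/4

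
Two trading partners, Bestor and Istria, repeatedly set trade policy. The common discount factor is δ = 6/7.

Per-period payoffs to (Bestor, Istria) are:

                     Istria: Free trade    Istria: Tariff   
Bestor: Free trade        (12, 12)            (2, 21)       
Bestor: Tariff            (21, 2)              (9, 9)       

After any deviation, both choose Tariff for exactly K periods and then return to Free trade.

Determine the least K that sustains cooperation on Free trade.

5

IC: δ(1−δ^K)/(1−δ) ≥ (21−12)/(12−9) = 3.
With δ = 6/7: need 1 − δ^K ≥ 3·(1−6/7)/(6/7), i.e. δ^K ≤ 0.5000.
Since (6/7)^4 = 0.5398 and (6/7)^5 = 0.4627, the smallest such K is 5.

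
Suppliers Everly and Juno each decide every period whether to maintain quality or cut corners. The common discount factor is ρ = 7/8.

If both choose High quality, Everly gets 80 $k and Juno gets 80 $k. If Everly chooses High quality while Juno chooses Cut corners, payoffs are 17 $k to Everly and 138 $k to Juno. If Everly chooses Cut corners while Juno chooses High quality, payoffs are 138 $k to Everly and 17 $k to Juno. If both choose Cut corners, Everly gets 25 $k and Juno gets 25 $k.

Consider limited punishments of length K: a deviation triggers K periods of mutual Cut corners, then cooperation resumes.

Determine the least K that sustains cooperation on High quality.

IC: ρ(1−ρ^K)/(1−ρ) ≥ (138−80)/(80−25) = 58/55.
With ρ = 7/8: need 1 − ρ^K ≥ 58/55·(1−7/8)/(7/8), i.e. ρ^K ≤ 0.8494.
Since (7/8)^1 = 0.8750 and (7/8)^2 = 0.7656, the smallest such K is 2.

2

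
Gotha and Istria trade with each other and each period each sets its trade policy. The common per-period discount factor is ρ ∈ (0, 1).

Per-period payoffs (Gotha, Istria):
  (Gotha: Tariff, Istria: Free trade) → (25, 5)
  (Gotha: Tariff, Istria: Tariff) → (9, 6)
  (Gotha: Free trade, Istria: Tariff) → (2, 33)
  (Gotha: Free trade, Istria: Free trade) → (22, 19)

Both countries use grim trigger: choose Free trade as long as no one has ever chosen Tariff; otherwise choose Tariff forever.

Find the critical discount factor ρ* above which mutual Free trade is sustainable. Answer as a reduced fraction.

Gotha's threshold: (25−22)/(25−9) = 3/16.
Istria's threshold: (33−19)/(33−6) = 14/27.
3/16 < 14/27, so Istria binds and ρ* = 14/27.

14/27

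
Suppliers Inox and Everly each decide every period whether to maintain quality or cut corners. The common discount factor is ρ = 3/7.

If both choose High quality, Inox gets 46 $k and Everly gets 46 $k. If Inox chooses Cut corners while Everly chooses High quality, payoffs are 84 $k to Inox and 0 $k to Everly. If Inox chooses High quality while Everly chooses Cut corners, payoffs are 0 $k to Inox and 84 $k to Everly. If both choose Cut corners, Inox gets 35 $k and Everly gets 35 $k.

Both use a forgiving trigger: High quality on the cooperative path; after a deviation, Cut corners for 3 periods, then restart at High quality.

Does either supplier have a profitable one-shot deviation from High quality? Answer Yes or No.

Yes

IC: ρ+…+ρ^3 ≥ (84−46)/(46−35) = 38/11.
At ρ = 3/7: partial sum = 0.6910 < 3.4545. Cooperation not sustainable.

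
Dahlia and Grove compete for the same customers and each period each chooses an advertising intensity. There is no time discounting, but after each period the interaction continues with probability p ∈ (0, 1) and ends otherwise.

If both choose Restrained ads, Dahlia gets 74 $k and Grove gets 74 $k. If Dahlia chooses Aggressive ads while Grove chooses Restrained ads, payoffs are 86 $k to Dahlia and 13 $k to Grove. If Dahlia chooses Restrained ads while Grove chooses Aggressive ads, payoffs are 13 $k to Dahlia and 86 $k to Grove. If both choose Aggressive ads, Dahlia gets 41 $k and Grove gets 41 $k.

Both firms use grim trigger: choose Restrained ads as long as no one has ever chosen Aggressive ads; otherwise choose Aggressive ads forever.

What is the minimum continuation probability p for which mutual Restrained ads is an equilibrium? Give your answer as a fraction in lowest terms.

With no time discounting, the continuation probability p plays the role of the discount factor.
Grim-trigger IC: 74/(1−p) ≥ 86 + 41p/(1−p) ⇒ p ≥ (86−74)/(86−41) = 4/15.

4/15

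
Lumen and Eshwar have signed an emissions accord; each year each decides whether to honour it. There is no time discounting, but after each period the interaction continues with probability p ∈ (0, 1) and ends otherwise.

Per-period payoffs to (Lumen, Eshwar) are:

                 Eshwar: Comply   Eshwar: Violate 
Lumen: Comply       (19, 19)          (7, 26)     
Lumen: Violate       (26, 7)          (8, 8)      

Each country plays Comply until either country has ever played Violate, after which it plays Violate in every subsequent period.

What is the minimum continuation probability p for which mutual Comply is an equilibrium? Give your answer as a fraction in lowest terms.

7/18

Expected cooperation value is 19 + p·19 + p²·19 + … = 19/(1−p); deviation gives 26 + p·8/(1−p).
19 ≥ 26(1−p) + 8p ⇒ 18p ≥ 7 ⇒ p ≥ 7/18.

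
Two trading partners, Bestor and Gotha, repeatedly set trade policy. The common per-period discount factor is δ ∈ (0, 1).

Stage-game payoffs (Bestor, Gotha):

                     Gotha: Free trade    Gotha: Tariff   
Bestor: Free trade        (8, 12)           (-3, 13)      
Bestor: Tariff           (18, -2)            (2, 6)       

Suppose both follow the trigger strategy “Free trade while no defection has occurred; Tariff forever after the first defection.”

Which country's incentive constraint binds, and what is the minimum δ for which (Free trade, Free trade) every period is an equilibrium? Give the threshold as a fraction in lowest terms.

Bestor; δ ≥ 5/8

Bestor: cooperation gives 8 each period; deviation gives 18 once then 2 forever.
  8/(1−δ) ≥ 18 + 2δ/(1−δ) ⇒ δ ≥ 10/16 = 5/8.
Gotha: cooperation gives 12 each period; deviation gives 13 once then 6 forever.
  δ ≥ 1/7.
Both must hold, so the binding constraint is Bestor's: δ ≥ 5/8.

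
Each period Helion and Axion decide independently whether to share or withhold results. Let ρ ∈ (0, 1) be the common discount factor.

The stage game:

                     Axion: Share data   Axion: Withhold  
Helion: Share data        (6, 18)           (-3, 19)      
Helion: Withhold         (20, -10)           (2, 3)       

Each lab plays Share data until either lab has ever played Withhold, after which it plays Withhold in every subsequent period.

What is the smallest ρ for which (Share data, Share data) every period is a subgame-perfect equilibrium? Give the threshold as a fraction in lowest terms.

7/9

Helion: cooperation gives 6 each period; deviation gives 20 once then 2 forever.
  6/(1−ρ) ≥ 20 + 2ρ/(1−ρ) ⇒ ρ ≥ 14/18 = 7/9.
Axion: cooperation gives 18 each period; deviation gives 19 once then 3 forever.
  ρ ≥ 1/16.
Both must hold, so the binding constraint is Helion's: ρ ≥ 7/9.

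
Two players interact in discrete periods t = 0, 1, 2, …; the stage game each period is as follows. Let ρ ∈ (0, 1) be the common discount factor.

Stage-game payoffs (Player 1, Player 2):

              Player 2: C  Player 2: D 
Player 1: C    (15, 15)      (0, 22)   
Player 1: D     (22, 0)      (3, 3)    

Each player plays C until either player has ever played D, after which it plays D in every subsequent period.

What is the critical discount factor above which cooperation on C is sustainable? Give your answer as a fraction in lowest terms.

Under grim trigger the critical discount factor is (T−C)/(T−P) with T = 22, C = 15, P = 3.
ρ* = (22−15)/(22−3) = 7/19.

7/19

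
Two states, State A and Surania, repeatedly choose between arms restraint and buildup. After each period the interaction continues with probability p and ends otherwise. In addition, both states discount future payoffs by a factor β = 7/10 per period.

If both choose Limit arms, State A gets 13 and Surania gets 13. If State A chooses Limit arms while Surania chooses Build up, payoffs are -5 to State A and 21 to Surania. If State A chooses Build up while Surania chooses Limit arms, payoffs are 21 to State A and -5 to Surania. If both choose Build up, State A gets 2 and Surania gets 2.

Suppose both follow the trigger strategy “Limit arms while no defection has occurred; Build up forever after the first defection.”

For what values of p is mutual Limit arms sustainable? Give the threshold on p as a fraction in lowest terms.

80/133

Expected continuation weight on next period's payoff is β·p = 7/10·p, which plays the role of the discount factor.
Cooperation requires 7/10·p ≥ (21−13)/(21−2) = 8/19, hence p ≥ 80/133.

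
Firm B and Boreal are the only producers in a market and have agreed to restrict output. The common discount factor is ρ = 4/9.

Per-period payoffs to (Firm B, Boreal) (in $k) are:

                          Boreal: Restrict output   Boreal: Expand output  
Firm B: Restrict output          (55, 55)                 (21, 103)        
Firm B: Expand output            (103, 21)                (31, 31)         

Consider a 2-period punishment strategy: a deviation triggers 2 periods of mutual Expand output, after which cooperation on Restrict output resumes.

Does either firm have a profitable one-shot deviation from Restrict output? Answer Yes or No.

Yes

A one-shot deviation gives 103 now, then 31 for 2 periods, then back to 55.
Gain from deviating: (103−55) today; loss: (55−31) in each of the next 2 periods.
No-deviation condition: (55−31)(ρ+…+ρ^2) ≥ 103−55, i.e. ρ+…+ρ^2 ≥ 2.
At ρ = 4/9: ρ+…+ρ^2 = 0.6420 < 2.0000.
So cooperation is not sustainable.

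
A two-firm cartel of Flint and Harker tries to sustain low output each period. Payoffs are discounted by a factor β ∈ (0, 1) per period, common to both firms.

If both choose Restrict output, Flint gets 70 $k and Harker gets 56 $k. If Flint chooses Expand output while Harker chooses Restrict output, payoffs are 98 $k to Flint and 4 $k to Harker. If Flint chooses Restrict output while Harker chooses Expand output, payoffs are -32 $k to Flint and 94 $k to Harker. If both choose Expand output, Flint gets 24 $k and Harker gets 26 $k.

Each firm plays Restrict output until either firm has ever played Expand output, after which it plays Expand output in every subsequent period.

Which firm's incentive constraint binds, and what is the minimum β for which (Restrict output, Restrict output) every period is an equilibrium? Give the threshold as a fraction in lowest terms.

Flint: cooperation gives 70 each period; deviation gives 98 once then 24 forever.
  70/(1−β) ≥ 98 + 24β/(1−β) ⇒ β ≥ 28/74 = 14/37.
Harker: cooperation gives 56 each period; deviation gives 94 once then 26 forever.
  β ≥ 38/68 = 19/34.
Both must hold, so the binding constraint is Harker's: β ≥ 19/34.

Harker; β ≥ 19/34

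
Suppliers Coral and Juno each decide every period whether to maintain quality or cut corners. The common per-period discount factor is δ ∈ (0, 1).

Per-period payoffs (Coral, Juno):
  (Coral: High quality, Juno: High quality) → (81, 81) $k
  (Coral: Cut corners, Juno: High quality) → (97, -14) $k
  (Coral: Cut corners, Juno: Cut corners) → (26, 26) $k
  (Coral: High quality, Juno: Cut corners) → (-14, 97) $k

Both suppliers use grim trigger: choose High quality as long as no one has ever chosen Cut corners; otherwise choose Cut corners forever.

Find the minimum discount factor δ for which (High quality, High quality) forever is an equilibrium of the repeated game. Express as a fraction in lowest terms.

Under grim trigger the critical discount factor is (T−C)/(T−P) with T = 97, C = 81, P = 26.
δ* = (97−81)/(97−26) = 16/71.

16/71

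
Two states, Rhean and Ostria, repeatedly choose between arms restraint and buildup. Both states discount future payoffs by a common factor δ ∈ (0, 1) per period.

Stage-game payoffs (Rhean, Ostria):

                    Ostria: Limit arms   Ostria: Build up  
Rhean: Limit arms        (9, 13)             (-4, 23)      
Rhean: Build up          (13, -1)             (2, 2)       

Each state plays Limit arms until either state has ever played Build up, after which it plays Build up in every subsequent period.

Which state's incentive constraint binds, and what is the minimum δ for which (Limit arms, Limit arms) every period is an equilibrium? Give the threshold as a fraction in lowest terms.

Rhean: cooperation gives 9 each period; deviation gives 13 once then 2 forever.
  9/(1−δ) ≥ 13 + 2δ/(1−δ) ⇒ δ ≥ 4/11.
Ostria: cooperation gives 13 each period; deviation gives 23 once then 2 forever.
  δ ≥ 10/21.
Both must hold, so the binding constraint is Ostria's: δ ≥ 10/21.

Ostria; δ ≥ 10/21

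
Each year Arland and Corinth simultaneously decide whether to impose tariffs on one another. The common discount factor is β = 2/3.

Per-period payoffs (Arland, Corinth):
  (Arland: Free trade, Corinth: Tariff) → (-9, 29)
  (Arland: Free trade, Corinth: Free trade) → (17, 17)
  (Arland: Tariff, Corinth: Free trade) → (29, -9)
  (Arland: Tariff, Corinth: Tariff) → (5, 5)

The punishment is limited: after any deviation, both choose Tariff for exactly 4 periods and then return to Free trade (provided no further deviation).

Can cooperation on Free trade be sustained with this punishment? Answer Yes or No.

A one-shot deviation gives 29 now, then 5 for 4 periods, then back to 17.
Gain from deviating: (29−17) today; loss: (17−5) in each of the next 4 periods.
No-deviation condition: (17−5)(β+…+β^4) ≥ 29−17, i.e. β+…+β^4 ≥ 1.
At β = 2/3: β+…+β^4 = 1.6049 ≥ 1.0000.
So cooperation is sustainable.

Yes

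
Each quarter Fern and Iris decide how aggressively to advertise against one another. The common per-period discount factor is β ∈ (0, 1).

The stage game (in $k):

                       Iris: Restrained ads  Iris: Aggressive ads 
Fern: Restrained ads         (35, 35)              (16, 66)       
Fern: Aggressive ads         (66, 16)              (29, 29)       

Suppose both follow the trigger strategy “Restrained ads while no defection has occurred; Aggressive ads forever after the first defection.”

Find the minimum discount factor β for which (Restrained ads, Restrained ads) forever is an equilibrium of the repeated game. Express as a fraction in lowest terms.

31/37

35/(1−β) ≥ 66 + 29β/(1−β)
35 ≥ 66 − 37β
β ≥ 31/37.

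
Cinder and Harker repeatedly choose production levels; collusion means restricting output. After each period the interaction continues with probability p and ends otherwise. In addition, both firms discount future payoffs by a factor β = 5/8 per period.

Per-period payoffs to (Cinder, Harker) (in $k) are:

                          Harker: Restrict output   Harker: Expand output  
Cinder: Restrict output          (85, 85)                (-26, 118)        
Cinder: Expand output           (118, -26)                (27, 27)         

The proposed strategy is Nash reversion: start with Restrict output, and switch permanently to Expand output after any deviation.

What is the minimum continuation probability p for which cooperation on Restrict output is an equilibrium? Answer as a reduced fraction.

264/455

Expected continuation weight on next period's payoff is β·p = 5/8·p, which plays the role of the discount factor.
Cooperation requires 5/8·p ≥ (118−85)/(118−27) = 33/91, hence p ≥ 264/455.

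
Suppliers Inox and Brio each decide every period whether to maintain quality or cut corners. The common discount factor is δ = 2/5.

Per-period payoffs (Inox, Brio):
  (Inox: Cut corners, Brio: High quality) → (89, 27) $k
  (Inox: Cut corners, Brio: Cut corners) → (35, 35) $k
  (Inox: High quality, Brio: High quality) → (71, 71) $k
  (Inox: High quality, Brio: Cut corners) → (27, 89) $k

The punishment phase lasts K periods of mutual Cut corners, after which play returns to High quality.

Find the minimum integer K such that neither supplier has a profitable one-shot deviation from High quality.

No profitable deviation requires (71−35)(δ+…+δ^K) ≥ 89−71, i.e. δ+…+δ^K ≥ 1/2 ≈ 0.5000.
With δ = 2/5, the partial sums are K=1: 0.4000, K=2: 0.5600.
K = 2 is the first length at which the sum reaches 0.5000.

2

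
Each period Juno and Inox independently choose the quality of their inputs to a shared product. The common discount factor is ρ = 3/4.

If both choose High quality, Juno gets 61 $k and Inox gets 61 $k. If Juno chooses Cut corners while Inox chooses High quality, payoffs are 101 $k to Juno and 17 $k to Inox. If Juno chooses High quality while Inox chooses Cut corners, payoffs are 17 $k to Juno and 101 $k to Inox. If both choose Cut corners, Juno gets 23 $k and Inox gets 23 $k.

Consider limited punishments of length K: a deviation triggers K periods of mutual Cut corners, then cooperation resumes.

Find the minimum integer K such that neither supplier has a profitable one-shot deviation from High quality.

No profitable deviation requires (61−23)(ρ+…+ρ^K) ≥ 101−61, i.e. ρ+…+ρ^K ≥ 20/19 ≈ 1.0526.
With ρ = 3/4, the partial sums are K=1: 0.7500, K=2: 1.3125.
K = 2 is the first length at which the sum reaches 1.0526.

2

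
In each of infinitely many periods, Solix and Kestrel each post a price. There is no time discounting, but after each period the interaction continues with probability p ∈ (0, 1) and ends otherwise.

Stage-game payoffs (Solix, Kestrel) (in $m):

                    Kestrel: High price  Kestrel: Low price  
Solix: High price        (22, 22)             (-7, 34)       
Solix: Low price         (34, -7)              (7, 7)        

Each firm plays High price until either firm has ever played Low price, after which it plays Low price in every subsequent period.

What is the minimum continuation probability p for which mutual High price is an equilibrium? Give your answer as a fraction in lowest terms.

With no time discounting, the continuation probability p plays the role of the discount factor.
Grim-trigger IC: 22/(1−p) ≥ 34 + 7p/(1−p) ⇒ p ≥ (34−22)/(34−7) = 4/9.

4/9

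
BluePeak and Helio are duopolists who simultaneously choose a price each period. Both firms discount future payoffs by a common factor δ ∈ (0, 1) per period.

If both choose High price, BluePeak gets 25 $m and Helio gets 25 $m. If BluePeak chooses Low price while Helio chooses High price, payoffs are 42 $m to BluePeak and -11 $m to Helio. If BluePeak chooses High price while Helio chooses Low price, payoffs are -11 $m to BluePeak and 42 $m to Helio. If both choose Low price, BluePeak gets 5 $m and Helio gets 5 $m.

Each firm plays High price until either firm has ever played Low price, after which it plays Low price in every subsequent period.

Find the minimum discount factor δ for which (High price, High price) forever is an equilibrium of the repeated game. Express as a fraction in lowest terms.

25/(1−δ) ≥ 42 + 5δ/(1−δ)
25 ≥ 42 − 37δ
δ ≥ 17/37.

17/37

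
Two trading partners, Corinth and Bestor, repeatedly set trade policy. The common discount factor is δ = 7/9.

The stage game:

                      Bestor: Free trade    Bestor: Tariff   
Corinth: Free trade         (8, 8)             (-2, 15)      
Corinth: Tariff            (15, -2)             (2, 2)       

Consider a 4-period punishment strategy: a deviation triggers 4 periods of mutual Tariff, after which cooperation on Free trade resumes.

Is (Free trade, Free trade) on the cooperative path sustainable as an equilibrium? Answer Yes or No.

Comparing payoff streams over the 5 periods until play realigns: cooperate → 8(1+δ+…+δ^4); deviate → 15 + 2(δ+…+δ^4).
Cooperation is sustained iff (8−2)(δ+…+δ^4) ≥ 15−8.
δ+…+δ^4 = 7/9·(1−(7/9)^4)/(1−7/9) = 2.2192, and (15−8)/(8−2) = 1.1667.
2.2192 ≥ 1.1667, so cooperation is sustainable.

Yes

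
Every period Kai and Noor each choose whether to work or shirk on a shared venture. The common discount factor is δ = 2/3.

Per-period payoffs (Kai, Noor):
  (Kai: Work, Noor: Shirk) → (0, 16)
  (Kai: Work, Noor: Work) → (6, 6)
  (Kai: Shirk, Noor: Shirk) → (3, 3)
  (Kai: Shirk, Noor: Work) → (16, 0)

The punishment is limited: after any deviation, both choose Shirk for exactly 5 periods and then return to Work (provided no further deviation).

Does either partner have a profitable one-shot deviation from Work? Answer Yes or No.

Comparing payoff streams over the 6 periods until play realigns: cooperate → 6(1+δ+…+δ^5); deviate → 16 + 3(δ+…+δ^5).
Cooperation is sustained iff (6−3)(δ+…+δ^5) ≥ 16−6.
δ+…+δ^5 = 2/3·(1−(2/3)^5)/(1−2/3) = 1.7366, and (16−6)/(6−3) = 3.3333.
1.7366 < 3.3333, so cooperation is not sustainable.

Yes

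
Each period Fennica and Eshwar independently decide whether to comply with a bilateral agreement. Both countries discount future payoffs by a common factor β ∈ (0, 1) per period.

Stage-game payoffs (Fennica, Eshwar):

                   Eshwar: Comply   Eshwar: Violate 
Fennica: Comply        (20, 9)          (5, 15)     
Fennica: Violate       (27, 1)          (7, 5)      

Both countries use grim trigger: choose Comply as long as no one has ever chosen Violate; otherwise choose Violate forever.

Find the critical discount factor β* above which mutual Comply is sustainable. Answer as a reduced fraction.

Fennica's threshold: (27−20)/(27−7) = 7/20.
Eshwar's threshold: (15−9)/(15−5) = 3/5.
7/20 < 3/5, so Eshwar binds and β* = 3/5.

3/5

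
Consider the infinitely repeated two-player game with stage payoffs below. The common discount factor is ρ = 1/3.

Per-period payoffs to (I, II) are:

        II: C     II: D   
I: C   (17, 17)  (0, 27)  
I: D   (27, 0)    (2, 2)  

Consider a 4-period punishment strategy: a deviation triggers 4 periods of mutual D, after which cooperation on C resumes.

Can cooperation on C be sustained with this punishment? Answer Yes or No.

Comparing payoff streams over the 5 periods until play realigns: cooperate → 17(1+ρ+…+ρ^4); deviate → 27 + 2(ρ+…+ρ^4).
Cooperation is sustained iff (17−2)(ρ+…+ρ^4) ≥ 27−17.
ρ+…+ρ^4 = 1/3·(1−(1/3)^4)/(1−1/3) = 0.4938, and (27−17)/(17−2) = 0.6667.
0.4938 < 0.6667, so cooperation is not sustainable.

No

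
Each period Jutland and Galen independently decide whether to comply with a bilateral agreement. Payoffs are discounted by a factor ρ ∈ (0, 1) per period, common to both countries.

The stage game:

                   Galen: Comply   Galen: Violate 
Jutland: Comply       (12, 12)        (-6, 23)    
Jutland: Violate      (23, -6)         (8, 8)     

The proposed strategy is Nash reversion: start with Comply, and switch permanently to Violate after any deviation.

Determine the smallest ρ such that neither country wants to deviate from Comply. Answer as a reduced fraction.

11/15

Under grim trigger the critical discount factor is (T−C)/(T−P) with T = 23, C = 12, P = 8.
ρ* = (23−12)/(23−8) = 11/15.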